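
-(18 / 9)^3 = -8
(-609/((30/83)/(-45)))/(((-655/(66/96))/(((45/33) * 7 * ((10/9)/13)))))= -1769145/27248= -64.93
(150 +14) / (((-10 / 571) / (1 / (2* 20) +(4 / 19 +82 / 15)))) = -304366411 / 5700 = -53397.62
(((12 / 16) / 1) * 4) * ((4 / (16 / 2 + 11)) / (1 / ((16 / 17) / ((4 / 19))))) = 48 / 17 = 2.82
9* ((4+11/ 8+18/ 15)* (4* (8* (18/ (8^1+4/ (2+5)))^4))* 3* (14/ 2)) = 9667067067/ 12500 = 773365.37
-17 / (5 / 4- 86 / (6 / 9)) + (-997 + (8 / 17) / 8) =-8659272 / 8687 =-996.81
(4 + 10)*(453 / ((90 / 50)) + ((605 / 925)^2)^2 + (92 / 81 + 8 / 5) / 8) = 334989087612179 / 94879400625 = 3530.68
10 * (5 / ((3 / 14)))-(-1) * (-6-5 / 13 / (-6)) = 17737 / 78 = 227.40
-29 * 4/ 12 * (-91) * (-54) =-47502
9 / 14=0.64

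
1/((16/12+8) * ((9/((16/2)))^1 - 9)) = -2/147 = -0.01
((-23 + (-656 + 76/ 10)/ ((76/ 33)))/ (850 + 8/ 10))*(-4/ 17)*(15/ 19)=289315/ 4351133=0.07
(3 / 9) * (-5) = -5 / 3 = -1.67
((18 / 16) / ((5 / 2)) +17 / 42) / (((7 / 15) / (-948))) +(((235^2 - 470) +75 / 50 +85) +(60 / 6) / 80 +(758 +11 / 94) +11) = 992581103 / 18424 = 53874.35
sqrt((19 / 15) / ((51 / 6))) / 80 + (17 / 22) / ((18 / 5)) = 0.22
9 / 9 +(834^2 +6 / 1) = 695563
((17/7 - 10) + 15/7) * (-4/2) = 76/7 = 10.86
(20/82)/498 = 5/10209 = 0.00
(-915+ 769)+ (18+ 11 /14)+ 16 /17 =-30053 /238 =-126.27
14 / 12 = 7 / 6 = 1.17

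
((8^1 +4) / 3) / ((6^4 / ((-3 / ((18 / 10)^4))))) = -625 / 708588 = -0.00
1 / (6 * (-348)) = -1 / 2088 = -0.00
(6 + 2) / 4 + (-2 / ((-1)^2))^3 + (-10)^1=-16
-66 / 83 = -0.80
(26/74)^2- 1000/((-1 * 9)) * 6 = 2738507/4107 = 666.79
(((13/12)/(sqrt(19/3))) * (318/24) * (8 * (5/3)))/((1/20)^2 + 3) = 689000 * sqrt(57)/205371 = 25.33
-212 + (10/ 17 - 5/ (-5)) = -3577/ 17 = -210.41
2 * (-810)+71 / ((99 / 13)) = -159457 / 99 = -1610.68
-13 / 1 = -13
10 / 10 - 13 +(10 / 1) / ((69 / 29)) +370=24992 / 69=362.20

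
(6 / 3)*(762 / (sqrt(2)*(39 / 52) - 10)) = -121920 / 791 - 9144*sqrt(2) / 791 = -170.48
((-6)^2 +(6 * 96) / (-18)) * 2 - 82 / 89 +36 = 43.08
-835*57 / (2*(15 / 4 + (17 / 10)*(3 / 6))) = -237975 / 46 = -5173.37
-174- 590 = -764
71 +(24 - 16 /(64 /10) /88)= 16715 /176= 94.97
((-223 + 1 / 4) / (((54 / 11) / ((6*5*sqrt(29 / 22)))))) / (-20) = 99*sqrt(638) / 32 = 78.14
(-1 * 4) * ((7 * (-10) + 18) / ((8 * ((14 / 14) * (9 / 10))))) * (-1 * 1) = -260 / 9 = -28.89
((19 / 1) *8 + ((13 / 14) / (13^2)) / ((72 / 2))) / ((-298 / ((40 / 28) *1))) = -4979525 / 6833736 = -0.73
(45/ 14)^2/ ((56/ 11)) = 22275/ 10976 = 2.03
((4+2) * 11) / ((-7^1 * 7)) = -66 / 49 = -1.35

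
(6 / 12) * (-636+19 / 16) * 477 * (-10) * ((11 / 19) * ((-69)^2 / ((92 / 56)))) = 386113428855 / 152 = 2540219926.68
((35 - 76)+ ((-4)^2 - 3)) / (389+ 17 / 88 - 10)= -352 / 4767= -0.07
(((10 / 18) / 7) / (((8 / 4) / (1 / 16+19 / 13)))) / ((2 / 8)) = 1585 / 6552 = 0.24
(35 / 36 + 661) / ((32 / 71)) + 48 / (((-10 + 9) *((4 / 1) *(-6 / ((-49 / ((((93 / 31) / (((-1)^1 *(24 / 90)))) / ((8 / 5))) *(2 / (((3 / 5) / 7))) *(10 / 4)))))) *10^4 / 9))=660937987393 / 450000000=1468.75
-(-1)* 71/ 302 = 71/ 302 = 0.24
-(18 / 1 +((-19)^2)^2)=-130339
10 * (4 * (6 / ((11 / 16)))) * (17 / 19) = 65280 / 209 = 312.34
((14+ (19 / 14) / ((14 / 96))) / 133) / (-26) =-571 / 84721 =-0.01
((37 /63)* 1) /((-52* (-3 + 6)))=-37 /9828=-0.00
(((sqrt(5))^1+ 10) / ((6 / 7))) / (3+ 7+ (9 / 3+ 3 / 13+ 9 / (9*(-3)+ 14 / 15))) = 35581*sqrt(5) / 392982+ 177905 / 196491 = 1.11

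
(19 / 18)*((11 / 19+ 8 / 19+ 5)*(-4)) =-76 / 3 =-25.33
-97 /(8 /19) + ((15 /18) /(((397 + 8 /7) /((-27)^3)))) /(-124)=-230.04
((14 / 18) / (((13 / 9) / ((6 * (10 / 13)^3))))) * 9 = 378000 / 28561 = 13.23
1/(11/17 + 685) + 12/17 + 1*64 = 12821889/198152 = 64.71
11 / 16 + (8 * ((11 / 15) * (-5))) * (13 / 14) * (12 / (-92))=10923 / 2576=4.24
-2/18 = -1/9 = -0.11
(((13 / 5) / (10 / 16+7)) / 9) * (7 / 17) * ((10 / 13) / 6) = 56 / 27999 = 0.00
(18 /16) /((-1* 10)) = -9 /80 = -0.11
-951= -951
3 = 3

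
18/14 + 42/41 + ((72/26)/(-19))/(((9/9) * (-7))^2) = 1144851/496223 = 2.31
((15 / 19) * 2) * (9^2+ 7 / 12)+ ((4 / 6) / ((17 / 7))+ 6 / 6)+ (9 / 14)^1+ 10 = 954593 / 6783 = 140.73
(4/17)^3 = 64/4913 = 0.01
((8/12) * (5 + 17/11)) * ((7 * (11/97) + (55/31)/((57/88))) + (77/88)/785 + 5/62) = 15.77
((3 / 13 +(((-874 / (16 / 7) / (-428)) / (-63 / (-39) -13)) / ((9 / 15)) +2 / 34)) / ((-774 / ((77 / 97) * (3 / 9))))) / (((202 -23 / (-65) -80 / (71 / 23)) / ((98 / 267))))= -71462945658335 / 632769538139174081664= -0.00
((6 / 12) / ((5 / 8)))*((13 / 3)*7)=364 / 15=24.27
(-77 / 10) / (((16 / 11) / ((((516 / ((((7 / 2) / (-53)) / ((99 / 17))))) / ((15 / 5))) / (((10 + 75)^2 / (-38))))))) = -518702679 / 1228250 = -422.31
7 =7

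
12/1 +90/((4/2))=57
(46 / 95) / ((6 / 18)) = 138 / 95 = 1.45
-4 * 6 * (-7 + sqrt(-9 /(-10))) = 168 -36 * sqrt(10) /5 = 145.23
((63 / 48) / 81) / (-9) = -7 / 3888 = -0.00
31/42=0.74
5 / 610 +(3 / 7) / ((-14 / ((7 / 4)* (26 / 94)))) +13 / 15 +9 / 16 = 6851777 / 4816560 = 1.42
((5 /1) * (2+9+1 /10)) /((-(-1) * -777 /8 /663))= -2652 /7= -378.86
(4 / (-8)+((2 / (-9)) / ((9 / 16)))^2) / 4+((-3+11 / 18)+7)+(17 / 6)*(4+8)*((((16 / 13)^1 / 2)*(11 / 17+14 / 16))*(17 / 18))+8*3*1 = 39986759 / 682344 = 58.60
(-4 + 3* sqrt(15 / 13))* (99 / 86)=-198 / 43 + 297* sqrt(195) / 1118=-0.90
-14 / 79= -0.18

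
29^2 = 841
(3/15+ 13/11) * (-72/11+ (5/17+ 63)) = 806512/10285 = 78.42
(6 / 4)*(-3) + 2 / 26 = -115 / 26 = -4.42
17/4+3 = 29/4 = 7.25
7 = 7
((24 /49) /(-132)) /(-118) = 1 /31801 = 0.00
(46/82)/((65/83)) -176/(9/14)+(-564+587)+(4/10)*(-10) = -6093664/23985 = -254.06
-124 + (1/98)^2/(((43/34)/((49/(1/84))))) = -37222/301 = -123.66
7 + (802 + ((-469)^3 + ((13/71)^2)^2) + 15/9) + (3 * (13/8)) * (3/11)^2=-7612812276867324323/73795521624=-103160897.97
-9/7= -1.29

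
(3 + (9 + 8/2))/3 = 16/3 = 5.33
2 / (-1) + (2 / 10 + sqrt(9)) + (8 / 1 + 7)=16.20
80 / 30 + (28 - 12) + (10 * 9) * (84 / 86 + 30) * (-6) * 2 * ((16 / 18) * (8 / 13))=-18281.44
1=1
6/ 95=0.06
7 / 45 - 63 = -2828 / 45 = -62.84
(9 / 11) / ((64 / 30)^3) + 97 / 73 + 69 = 70.41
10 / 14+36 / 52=128 / 91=1.41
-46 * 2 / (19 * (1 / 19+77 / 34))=-3128 / 1497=-2.09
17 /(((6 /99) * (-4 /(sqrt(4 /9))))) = -187 /4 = -46.75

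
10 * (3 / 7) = 30 / 7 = 4.29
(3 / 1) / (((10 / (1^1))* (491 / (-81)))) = -0.05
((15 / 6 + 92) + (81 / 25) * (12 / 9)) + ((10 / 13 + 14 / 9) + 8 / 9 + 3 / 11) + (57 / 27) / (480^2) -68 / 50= 1197324581 / 11860992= 100.95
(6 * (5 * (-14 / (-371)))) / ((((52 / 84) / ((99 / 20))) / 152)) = 948024 / 689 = 1375.94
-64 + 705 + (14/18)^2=51970/81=641.60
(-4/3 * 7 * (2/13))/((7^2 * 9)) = -8/2457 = -0.00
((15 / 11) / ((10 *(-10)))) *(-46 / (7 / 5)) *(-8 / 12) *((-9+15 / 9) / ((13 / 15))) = 2.53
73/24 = 3.04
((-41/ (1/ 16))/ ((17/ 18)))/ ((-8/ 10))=14760/ 17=868.24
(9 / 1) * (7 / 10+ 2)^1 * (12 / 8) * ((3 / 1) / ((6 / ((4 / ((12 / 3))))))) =729 / 40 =18.22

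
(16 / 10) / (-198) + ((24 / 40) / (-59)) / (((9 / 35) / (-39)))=44809 / 29205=1.53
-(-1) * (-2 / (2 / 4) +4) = 0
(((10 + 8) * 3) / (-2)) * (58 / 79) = -1566 / 79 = -19.82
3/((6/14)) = 7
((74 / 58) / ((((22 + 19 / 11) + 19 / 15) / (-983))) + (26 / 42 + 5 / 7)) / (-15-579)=17525261 / 213120072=0.08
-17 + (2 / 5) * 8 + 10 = -19 / 5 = -3.80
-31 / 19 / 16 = -31 / 304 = -0.10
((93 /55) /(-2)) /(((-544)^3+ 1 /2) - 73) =31 /5902939405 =0.00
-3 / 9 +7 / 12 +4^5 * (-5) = -20479 / 4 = -5119.75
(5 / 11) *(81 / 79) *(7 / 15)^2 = 0.10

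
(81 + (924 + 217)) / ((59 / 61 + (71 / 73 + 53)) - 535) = -2720783 / 1068854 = -2.55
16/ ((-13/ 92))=-1472/ 13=-113.23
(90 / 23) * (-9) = -810 / 23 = -35.22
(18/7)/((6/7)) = 3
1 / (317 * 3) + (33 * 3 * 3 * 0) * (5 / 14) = 1 / 951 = 0.00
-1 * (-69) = 69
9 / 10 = 0.90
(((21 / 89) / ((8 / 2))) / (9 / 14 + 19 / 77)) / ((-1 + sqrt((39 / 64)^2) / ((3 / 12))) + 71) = 12936 / 14131687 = 0.00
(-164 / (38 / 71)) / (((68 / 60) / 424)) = -37027920 / 323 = -114637.52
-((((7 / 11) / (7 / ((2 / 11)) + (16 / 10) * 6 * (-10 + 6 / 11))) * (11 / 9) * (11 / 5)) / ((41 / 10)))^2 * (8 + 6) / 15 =-803498080 / 13500772041483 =-0.00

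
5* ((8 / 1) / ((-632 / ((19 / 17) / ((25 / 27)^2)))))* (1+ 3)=-55404 / 167875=-0.33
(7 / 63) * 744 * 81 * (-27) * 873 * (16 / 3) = -841767552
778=778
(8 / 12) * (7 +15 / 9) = 52 / 9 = 5.78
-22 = -22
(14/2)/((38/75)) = 525/38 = 13.82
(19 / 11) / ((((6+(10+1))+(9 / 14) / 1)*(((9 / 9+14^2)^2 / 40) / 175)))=98000 / 5549687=0.02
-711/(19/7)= -4977/19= -261.95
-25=-25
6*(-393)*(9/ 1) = -21222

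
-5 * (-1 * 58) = 290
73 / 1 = 73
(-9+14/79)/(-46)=697/3634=0.19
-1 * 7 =-7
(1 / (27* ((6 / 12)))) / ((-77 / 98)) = -28 / 297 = -0.09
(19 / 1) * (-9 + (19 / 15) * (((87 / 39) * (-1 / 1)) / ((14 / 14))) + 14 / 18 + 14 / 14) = -111682 / 585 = -190.91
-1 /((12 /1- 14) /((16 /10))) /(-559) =-4 /2795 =-0.00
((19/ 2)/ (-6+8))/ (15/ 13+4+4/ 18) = 2223/ 2516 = 0.88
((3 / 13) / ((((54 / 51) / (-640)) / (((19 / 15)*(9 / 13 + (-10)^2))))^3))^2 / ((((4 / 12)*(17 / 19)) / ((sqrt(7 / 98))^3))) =715615673554206190215880100.00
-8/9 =-0.89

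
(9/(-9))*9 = -9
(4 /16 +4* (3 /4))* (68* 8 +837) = 17953 /4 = 4488.25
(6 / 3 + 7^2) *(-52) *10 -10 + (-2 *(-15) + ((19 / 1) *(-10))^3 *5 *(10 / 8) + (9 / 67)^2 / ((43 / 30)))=-42895249.99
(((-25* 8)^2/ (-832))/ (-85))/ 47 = 125/ 10387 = 0.01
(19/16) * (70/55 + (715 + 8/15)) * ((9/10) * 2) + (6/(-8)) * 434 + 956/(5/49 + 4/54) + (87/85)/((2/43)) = 116020048641/17428400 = 6656.95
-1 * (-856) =856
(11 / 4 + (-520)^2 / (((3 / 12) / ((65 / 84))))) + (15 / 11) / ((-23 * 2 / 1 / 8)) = 17786965403 / 21252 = 836954.89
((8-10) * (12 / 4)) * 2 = -12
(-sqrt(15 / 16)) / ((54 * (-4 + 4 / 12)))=sqrt(15) / 792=0.00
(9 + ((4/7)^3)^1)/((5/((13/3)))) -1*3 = 25528/5145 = 4.96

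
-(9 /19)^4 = -6561 /130321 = -0.05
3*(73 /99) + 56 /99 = 25 /9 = 2.78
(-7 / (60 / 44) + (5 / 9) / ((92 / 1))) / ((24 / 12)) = -21227 / 8280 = -2.56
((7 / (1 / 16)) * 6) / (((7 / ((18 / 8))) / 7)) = 1512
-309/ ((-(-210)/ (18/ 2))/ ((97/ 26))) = -89919/ 1820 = -49.41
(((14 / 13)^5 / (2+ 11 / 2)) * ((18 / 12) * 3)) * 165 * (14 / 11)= 67765824 / 371293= 182.51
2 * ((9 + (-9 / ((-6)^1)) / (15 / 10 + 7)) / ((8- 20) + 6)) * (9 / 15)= -156 / 85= -1.84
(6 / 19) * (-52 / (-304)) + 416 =300391 / 722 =416.05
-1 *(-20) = 20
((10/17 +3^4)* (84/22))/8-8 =23143/748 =30.94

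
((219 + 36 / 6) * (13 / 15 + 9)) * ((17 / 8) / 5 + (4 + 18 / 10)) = 27639 / 2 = 13819.50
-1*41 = -41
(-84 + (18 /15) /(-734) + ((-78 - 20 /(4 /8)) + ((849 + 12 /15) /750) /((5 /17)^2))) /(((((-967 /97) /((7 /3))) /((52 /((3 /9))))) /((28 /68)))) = 803189904931414 /282802171875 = 2840.11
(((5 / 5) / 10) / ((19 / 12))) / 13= 6 / 1235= 0.00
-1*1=-1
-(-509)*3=1527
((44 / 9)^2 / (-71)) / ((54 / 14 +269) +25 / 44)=-596288 / 484320465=-0.00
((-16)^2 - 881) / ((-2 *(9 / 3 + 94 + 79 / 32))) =10000 / 3183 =3.14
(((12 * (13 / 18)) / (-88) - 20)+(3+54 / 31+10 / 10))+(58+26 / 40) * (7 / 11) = 117472 / 5115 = 22.97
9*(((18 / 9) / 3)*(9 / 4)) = 27 / 2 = 13.50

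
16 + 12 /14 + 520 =3758 /7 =536.86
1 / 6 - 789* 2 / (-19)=9487 / 114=83.22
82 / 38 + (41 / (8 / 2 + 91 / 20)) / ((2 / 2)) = 1189 / 171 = 6.95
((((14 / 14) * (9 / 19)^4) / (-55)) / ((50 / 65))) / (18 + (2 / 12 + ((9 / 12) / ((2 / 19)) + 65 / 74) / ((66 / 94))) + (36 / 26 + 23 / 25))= -54701244 / 1465019550983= -0.00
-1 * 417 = -417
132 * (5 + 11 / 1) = 2112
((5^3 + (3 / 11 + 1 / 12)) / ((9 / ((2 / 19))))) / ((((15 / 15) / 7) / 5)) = 579145 / 11286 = 51.32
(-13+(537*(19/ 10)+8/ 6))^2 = 915607081/ 900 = 1017341.20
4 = 4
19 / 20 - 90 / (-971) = 20249 / 19420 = 1.04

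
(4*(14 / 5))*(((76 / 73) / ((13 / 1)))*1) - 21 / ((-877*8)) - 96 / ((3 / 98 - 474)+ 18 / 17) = 9642922587683 / 8742961283160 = 1.10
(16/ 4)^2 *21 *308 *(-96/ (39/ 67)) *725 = -160861747200/ 13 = -12373980553.85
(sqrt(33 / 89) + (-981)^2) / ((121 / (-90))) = -86612490 / 121 - 90* sqrt(2937) / 10769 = -715806.16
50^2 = 2500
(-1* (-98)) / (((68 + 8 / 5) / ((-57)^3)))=-260760.26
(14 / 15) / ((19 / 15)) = 0.74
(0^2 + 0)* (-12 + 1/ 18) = 0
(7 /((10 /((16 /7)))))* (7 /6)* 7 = 13.07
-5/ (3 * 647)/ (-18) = 5/ 34938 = 0.00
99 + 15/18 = 599/6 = 99.83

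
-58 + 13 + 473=428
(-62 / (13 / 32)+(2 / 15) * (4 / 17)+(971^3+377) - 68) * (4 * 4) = 48558054623744 / 3315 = 14647980278.66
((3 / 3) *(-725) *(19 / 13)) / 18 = -13775 / 234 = -58.87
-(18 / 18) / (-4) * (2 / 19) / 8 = 1 / 304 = 0.00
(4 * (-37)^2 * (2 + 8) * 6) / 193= 328560 / 193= 1702.38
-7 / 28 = -1 / 4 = -0.25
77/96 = 0.80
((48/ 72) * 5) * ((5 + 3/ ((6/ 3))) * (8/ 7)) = 520/ 21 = 24.76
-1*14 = -14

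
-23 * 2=-46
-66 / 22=-3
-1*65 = -65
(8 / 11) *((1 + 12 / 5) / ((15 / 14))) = 1904 / 825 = 2.31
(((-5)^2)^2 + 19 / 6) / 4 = 3769 / 24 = 157.04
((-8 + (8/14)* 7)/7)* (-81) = 46.29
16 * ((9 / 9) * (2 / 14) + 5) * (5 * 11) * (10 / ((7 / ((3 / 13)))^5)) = 76982400 / 43682250157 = 0.00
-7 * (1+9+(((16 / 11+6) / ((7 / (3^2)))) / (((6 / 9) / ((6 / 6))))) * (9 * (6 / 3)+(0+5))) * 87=-2282097 / 11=-207463.36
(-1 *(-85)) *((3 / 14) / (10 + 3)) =255 / 182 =1.40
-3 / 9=-1 / 3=-0.33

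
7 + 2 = 9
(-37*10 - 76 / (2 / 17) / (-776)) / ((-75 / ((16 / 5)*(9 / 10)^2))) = 3867399 / 303125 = 12.76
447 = 447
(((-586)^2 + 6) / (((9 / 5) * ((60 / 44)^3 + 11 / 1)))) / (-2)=-7047.26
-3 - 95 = -98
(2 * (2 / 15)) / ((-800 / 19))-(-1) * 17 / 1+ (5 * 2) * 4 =170981 / 3000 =56.99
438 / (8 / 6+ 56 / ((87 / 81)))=19053 / 2326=8.19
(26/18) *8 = 11.56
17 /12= 1.42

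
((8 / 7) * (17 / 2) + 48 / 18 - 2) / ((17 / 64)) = 13952 / 357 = 39.08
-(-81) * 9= 729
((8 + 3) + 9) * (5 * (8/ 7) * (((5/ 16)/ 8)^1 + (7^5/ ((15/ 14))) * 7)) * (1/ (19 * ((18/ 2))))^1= 73387.32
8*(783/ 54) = 116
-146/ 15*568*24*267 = -177134208/ 5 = -35426841.60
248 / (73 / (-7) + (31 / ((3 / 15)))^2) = 868 / 84051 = 0.01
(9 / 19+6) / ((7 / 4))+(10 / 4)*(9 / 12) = 5931 / 1064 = 5.57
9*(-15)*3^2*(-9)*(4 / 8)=10935 / 2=5467.50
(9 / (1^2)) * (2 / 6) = 3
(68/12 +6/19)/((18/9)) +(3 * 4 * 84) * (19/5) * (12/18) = 1457257/570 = 2556.59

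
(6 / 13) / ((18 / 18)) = 6 / 13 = 0.46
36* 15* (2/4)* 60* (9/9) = 16200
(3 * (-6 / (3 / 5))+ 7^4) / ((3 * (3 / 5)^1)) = 11855 / 9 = 1317.22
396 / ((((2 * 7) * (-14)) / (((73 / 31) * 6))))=-28.55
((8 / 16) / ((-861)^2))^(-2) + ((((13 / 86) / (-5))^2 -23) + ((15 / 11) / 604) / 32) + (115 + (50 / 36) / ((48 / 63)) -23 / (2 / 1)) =64811246438555589656489 / 29483414400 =2198227300246.32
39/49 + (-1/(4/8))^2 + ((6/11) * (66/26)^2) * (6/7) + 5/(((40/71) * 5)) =3174471/331240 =9.58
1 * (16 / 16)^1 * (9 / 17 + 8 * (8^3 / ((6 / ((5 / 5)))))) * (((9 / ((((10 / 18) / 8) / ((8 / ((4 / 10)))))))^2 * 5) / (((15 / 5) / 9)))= 1170457205760 / 17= 68850423868.24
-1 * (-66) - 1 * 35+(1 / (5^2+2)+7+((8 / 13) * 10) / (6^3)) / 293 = 3190613 / 102843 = 31.02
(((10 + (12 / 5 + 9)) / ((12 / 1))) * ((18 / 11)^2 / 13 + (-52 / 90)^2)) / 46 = 22997617 / 1098937125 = 0.02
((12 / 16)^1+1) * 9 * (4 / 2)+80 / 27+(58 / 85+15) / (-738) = 3240793 / 94095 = 34.44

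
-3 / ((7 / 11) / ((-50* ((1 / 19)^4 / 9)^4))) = 550 / 4415749600306712456028429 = 0.00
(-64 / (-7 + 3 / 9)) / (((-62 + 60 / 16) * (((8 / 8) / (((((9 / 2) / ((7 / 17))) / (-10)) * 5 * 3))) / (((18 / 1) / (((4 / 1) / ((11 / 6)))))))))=181764 / 8155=22.29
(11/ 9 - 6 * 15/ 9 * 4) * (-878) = 306422/ 9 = 34046.89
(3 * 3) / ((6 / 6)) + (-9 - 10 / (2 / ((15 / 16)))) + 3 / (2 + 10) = -71 / 16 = -4.44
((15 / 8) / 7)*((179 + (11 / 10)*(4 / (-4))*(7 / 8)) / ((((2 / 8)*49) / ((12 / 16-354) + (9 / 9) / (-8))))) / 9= -152.85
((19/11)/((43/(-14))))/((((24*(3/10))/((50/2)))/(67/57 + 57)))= -1450750/12771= -113.60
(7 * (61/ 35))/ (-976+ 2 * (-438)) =-0.01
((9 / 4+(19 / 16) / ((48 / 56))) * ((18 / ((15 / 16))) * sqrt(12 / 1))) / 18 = 349 * sqrt(3) / 45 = 13.43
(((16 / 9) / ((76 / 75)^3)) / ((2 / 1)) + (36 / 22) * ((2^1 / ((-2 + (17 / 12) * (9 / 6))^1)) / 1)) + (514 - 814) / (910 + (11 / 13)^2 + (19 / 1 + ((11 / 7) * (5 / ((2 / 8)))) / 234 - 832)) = 3768286956933 / 157207347176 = 23.97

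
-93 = -93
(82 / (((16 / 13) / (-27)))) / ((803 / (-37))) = 532467 / 6424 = 82.89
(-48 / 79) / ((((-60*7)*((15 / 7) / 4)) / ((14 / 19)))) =224 / 112575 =0.00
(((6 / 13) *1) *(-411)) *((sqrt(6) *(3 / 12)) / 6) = -411 *sqrt(6) / 52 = -19.36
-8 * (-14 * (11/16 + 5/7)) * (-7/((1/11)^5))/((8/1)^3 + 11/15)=-2654925735/7691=-345199.03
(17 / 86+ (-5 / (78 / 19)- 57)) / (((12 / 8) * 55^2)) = -7784 / 608751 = -0.01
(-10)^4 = 10000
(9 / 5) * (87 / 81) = 29 / 15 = 1.93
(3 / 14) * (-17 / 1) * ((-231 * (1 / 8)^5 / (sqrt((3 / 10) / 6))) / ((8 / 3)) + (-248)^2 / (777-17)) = -196044 / 665 + 5049 * sqrt(5) / 262144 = -294.76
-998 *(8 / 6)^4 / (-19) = 255488 / 1539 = 166.01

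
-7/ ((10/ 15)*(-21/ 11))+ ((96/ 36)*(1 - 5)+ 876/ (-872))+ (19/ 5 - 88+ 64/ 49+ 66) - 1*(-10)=-1046713/ 80115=-13.07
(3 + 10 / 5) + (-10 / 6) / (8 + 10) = 265 / 54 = 4.91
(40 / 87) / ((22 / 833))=16660 / 957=17.41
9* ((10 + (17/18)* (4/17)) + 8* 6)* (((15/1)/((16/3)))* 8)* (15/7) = 176850/7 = 25264.29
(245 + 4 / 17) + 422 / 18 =41108 / 153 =268.68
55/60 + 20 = 251/12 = 20.92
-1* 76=-76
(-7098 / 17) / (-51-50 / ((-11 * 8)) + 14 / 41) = 46904 / 5627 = 8.34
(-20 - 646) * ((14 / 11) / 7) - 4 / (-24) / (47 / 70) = -187427 / 1551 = -120.84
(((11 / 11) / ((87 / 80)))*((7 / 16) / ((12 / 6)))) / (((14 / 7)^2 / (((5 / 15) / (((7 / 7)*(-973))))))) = -0.00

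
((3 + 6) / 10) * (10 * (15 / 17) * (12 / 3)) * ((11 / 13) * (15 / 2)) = 44550 / 221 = 201.58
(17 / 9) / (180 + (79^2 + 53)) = 17 / 58266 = 0.00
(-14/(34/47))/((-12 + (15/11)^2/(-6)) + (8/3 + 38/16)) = 955416/358819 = 2.66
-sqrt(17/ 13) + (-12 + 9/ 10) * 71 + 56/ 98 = -55127/ 70 - sqrt(221)/ 13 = -788.67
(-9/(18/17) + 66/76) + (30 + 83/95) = 23.24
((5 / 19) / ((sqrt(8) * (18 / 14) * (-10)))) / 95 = -7 * sqrt(2) / 129960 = -0.00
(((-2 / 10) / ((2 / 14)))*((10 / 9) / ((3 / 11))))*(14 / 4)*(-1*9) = 539 / 3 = 179.67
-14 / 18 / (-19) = 7 / 171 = 0.04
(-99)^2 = 9801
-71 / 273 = -0.26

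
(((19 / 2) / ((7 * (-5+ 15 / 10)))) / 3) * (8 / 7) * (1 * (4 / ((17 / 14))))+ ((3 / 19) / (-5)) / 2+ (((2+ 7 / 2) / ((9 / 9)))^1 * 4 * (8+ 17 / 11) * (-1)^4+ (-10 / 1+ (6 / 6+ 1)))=95673083 / 474810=201.50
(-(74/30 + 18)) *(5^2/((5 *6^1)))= -17.06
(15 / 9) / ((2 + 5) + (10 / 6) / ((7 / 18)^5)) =84035 / 9800787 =0.01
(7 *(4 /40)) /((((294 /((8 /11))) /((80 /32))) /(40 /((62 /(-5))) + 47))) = 1357 /7161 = 0.19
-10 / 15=-2 / 3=-0.67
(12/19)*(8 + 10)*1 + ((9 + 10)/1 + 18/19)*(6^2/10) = 7902/95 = 83.18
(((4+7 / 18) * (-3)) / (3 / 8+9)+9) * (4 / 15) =6836 / 3375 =2.03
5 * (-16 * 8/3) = -640/3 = -213.33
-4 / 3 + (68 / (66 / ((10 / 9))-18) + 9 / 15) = 0.91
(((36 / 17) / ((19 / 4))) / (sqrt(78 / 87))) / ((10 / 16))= 576 * sqrt(754) / 20995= 0.75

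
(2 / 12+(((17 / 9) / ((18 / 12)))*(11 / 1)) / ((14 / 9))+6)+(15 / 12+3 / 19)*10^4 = 3749009 / 266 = 14094.02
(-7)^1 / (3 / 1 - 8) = 7 / 5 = 1.40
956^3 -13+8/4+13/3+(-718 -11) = 2621166241/3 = 873722080.33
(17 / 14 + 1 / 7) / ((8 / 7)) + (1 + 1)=51 / 16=3.19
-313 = -313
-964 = -964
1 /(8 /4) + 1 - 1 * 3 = -3 /2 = -1.50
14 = 14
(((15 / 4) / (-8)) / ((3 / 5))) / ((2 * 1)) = -25 / 64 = -0.39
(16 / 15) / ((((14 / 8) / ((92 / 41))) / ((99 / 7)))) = 194304 / 10045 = 19.34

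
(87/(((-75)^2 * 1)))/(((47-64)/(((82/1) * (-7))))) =16646/31875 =0.52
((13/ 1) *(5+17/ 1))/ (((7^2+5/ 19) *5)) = 209/ 180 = 1.16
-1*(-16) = 16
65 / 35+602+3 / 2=8475 / 14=605.36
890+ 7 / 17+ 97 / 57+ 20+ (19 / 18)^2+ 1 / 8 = 191168377 / 209304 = 913.35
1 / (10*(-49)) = -1 / 490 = -0.00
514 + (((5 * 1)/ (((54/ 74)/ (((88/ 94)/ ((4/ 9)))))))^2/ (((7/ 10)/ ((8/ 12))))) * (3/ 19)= 1441929422/ 2644173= 545.32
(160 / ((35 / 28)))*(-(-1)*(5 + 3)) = 1024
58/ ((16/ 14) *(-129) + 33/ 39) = -5278/ 13339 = -0.40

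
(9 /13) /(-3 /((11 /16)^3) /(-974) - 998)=-5833773 /8409628006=-0.00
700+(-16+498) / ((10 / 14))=6874 / 5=1374.80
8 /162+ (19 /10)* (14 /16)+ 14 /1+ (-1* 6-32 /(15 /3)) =3.31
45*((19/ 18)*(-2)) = -95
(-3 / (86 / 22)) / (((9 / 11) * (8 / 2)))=-121 / 516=-0.23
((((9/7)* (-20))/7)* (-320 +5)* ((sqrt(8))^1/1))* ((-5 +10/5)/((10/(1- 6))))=24300* sqrt(2)/7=4909.34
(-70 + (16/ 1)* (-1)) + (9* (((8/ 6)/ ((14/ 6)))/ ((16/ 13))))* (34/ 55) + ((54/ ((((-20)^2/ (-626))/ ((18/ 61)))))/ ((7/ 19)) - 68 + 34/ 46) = -589754514/ 2700775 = -218.36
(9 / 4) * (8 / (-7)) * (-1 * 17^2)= 5202 / 7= 743.14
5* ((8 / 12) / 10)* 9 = 3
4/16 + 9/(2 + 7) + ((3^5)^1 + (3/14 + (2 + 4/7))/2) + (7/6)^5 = 13488481/54432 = 247.80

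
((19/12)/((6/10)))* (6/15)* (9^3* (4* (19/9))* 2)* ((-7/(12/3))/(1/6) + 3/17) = -2280798/17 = -134164.59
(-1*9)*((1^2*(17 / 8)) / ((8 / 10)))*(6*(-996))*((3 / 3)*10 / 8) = 2857275 / 16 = 178579.69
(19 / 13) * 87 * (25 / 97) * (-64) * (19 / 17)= -50251200 / 21437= -2344.13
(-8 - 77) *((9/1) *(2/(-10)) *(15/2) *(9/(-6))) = -6885/4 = -1721.25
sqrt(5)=2.24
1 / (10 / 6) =3 / 5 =0.60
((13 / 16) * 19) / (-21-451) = -247 / 7552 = -0.03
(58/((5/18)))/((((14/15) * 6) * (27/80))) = 2320/21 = 110.48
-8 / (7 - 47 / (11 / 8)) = 88 / 299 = 0.29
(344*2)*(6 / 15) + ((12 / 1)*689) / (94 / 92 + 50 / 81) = 162436072 / 30535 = 5319.67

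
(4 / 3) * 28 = 112 / 3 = 37.33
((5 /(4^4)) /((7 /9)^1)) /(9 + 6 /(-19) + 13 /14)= 0.00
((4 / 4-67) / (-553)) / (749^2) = 66 / 310233553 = 0.00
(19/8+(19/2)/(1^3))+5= 16.88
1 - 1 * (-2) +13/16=61/16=3.81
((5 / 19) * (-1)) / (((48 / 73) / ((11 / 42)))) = -4015 / 38304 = -0.10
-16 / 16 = -1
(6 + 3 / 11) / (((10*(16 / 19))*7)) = 1311 / 12320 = 0.11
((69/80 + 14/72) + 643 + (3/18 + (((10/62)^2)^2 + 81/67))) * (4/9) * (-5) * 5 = -143772362367535/20047793868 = -7171.48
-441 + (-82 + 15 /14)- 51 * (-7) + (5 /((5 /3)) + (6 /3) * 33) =-1343 /14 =-95.93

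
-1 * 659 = -659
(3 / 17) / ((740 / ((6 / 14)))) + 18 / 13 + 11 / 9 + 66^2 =44906814473 / 10303020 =4358.61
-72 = -72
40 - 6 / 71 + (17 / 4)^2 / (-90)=4060441 / 102240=39.71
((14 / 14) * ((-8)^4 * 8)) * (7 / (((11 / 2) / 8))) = 3670016 / 11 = 333637.82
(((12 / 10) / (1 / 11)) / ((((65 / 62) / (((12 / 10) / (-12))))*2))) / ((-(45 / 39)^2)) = 4433 / 9375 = 0.47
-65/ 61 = -1.07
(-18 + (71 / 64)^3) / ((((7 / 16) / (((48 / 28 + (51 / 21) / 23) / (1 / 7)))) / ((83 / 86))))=-106047401239 / 226852864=-467.47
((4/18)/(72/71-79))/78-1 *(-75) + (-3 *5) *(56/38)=1953203086/36926253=52.89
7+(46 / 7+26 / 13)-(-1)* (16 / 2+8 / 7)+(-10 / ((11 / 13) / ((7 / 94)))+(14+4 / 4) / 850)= 14674377 / 615230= 23.85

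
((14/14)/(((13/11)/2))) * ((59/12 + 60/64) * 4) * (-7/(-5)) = 21637/390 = 55.48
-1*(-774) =774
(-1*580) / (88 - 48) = -29 / 2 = -14.50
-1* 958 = -958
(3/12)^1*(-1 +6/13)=-7/52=-0.13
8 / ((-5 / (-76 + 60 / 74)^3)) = 172250846144 / 253265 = 680121.00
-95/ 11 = -8.64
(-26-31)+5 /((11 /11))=-52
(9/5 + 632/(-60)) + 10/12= -79/10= -7.90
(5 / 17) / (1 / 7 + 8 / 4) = 0.14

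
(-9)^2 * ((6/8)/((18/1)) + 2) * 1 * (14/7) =1323/4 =330.75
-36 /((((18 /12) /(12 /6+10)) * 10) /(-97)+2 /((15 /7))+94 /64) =-1676160 /111241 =-15.07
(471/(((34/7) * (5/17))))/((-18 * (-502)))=1099/30120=0.04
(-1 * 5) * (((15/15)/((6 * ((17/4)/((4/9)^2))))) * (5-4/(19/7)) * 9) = -10720/8721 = -1.23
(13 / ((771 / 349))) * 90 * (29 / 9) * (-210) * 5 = -460505500 / 257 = -1791850.19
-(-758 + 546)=212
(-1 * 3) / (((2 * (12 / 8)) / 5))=-5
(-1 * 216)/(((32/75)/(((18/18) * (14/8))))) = -14175/16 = -885.94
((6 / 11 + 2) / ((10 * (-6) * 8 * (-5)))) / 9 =7 / 59400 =0.00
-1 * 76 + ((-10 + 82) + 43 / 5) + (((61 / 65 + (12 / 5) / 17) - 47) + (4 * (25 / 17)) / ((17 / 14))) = -685203 / 18785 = -36.48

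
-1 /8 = -0.12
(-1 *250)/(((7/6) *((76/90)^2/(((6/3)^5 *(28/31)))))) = -97200000/11191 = -8685.55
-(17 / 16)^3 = -4913 / 4096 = -1.20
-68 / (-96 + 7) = 0.76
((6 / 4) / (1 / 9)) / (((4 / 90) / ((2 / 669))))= 0.91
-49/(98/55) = -55/2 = -27.50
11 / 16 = 0.69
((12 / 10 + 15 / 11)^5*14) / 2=390115856907 / 503284375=775.14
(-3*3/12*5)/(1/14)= -105/2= -52.50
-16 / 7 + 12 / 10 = -38 / 35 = -1.09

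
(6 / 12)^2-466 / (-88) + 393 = 4384 / 11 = 398.55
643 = 643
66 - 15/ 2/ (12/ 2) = 259/ 4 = 64.75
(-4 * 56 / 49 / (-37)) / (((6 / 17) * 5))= 0.07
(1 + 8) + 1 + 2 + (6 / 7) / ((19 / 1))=1602 / 133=12.05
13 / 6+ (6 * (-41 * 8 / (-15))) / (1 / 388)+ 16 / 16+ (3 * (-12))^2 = 1566143 / 30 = 52204.77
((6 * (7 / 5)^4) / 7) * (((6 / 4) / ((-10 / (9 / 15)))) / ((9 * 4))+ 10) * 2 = 4114971 / 62500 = 65.84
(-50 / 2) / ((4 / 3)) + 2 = -67 / 4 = -16.75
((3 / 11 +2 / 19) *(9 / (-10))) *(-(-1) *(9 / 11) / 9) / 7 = -711 / 160930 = -0.00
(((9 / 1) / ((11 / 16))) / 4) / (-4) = -9 / 11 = -0.82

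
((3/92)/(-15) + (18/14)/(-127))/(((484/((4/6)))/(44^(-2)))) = -5029/574779891840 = -0.00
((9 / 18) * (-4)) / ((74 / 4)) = -4 / 37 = -0.11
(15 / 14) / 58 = 15 / 812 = 0.02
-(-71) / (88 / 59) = 4189 / 88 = 47.60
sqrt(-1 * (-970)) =31.14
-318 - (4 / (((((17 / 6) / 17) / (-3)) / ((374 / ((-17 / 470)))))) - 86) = -744712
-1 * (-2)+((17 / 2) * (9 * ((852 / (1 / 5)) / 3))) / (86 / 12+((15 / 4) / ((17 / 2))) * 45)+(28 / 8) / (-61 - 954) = 803717781 / 199810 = 4022.41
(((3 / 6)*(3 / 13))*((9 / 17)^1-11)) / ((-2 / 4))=2.42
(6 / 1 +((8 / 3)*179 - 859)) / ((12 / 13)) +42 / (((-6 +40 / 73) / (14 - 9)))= -3191489 / 7164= -445.49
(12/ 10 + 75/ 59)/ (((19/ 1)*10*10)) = 729/ 560500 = 0.00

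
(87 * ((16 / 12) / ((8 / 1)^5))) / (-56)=-29 / 458752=-0.00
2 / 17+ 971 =16509 / 17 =971.12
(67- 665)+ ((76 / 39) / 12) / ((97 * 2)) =-13573385 / 22698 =-598.00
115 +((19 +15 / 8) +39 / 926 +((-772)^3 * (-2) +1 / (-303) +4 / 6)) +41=344250303864353 / 374104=920199473.58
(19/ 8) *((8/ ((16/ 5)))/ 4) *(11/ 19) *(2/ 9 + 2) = 275/ 144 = 1.91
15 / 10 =1.50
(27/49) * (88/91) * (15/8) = 4455/4459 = 1.00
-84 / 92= -21 / 23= -0.91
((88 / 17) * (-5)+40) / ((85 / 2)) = 96 / 289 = 0.33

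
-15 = -15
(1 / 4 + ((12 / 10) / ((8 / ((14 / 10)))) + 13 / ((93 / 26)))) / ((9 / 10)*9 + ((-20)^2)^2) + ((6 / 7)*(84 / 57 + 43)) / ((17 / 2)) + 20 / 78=4.74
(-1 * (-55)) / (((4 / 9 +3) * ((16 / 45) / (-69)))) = -1536975 / 496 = -3098.74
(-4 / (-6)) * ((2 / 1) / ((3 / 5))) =20 / 9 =2.22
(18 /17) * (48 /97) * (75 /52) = 0.76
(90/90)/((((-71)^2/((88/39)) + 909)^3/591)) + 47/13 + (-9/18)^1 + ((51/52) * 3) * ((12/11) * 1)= 12759435090228617237/2017246227100206102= 6.33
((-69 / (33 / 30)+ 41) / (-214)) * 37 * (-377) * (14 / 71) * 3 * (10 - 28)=1260180558 / 83567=15079.88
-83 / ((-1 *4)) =83 / 4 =20.75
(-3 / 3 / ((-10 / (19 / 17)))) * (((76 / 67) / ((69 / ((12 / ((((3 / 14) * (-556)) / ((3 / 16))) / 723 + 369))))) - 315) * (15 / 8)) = -51548304355947 / 780905744272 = -66.01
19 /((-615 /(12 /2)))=-38 /205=-0.19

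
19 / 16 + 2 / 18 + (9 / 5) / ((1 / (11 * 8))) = 114983 / 720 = 159.70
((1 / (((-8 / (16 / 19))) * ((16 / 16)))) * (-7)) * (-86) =-63.37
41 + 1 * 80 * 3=281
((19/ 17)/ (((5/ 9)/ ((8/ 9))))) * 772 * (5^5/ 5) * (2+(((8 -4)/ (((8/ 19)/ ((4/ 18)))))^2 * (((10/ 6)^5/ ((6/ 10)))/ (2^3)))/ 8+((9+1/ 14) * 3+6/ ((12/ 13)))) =451164016390625/ 14053662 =32102950.56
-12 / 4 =-3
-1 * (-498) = 498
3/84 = 0.04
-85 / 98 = -0.87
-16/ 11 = -1.45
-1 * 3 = -3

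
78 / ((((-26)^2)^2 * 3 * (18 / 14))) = 7 / 158184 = 0.00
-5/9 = -0.56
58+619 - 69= 608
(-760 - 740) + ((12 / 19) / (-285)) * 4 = -2707516 / 1805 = -1500.01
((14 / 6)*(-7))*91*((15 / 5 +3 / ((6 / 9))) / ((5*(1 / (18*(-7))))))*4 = 1123668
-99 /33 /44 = -3 /44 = -0.07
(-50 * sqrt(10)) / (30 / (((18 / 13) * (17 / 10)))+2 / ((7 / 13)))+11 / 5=11 / 5 -8925 * sqrt(10) / 2938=-7.41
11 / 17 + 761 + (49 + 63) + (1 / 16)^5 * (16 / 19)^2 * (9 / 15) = 109804994611 / 125685760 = 873.65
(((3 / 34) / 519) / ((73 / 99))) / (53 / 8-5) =396 / 2791009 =0.00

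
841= 841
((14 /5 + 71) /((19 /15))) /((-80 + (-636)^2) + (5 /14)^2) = 216972 /1506045659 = 0.00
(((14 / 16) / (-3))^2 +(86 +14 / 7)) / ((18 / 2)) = 50737 / 5184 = 9.79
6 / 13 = 0.46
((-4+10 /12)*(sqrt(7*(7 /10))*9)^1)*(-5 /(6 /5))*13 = 8645*sqrt(10) /8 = 3417.24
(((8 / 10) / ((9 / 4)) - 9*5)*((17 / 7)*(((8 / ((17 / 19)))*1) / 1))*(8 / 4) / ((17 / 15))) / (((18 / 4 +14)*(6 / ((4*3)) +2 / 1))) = -36.99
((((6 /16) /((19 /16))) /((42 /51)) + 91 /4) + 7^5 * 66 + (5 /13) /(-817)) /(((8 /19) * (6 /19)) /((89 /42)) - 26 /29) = -16177381904719031 /12159882280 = -1330389.68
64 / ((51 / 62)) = 3968 / 51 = 77.80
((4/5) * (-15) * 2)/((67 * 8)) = -3/67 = -0.04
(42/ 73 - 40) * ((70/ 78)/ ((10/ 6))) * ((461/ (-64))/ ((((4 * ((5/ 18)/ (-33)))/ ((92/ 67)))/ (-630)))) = 1998409999509/ 508664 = 3928742.74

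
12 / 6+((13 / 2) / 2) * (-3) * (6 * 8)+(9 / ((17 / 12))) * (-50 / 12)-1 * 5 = -8457 / 17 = -497.47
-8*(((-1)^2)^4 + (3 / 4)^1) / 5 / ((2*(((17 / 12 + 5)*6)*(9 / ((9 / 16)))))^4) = -1 / 822782033920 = -0.00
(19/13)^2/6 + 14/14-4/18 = 3449/3042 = 1.13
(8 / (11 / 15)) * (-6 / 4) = -180 / 11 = -16.36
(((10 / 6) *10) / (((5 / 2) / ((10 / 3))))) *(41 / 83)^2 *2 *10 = 6724000 / 62001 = 108.45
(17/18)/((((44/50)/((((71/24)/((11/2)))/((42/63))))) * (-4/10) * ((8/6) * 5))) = -30175/92928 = -0.32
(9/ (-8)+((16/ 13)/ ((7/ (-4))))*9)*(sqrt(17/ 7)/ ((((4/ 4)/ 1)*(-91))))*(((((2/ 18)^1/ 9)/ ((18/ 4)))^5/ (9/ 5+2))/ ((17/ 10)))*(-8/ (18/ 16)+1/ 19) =-951400*sqrt(119)/ 478721749193457467607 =-0.00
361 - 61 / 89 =32068 / 89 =360.31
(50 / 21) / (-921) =-50 / 19341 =-0.00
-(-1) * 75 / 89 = 75 / 89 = 0.84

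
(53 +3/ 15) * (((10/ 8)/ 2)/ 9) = 133/ 36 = 3.69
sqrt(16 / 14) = 2*sqrt(14) / 7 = 1.07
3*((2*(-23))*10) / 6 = -230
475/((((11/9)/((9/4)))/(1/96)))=12825/1408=9.11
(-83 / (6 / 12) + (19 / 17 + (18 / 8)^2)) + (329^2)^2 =11716113921.18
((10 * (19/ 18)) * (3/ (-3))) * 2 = -190/ 9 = -21.11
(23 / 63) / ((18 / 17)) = 391 / 1134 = 0.34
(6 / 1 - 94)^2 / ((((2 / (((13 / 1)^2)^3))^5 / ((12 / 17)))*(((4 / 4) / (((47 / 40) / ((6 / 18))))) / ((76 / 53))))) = 10191542014199070100943990062988739969492 / 4505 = 2262273477069715893661263000000000000.00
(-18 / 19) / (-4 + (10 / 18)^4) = 118098 / 486761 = 0.24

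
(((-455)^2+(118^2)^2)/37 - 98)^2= 37667502489380625/1369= 27514611022191.84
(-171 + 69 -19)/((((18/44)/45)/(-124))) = 1650440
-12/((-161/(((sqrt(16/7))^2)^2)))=3072/7889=0.39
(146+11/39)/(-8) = -5705/312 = -18.29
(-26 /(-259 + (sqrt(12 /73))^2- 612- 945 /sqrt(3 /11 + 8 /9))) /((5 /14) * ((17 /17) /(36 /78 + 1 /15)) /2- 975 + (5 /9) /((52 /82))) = -0.00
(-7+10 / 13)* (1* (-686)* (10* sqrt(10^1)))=555660* sqrt(10) / 13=135165.48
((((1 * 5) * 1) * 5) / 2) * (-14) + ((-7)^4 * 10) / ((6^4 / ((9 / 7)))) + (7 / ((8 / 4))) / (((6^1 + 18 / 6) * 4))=-151.08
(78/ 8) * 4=39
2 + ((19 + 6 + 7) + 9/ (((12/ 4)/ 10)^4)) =10306/ 9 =1145.11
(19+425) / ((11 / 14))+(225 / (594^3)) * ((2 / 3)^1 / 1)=19739057209 / 34930764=565.09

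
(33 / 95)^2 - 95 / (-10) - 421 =-7425397 / 18050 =-411.38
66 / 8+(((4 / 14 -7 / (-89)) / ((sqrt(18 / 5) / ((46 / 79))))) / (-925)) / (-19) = 5221 * sqrt(10) / 2594966325+33 / 4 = 8.25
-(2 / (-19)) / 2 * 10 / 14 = 5 / 133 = 0.04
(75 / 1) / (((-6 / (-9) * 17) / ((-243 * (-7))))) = 382725 / 34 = 11256.62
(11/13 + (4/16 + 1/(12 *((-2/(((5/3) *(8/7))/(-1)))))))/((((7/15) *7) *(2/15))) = 2.70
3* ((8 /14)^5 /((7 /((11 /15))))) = 11264 /588245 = 0.02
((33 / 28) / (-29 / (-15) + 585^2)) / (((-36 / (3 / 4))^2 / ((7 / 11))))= 0.00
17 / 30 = 0.57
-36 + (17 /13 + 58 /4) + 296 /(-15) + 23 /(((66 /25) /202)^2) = 19057466477 /141570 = 134615.15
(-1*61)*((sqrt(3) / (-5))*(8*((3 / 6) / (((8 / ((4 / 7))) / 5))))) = 122*sqrt(3) / 7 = 30.19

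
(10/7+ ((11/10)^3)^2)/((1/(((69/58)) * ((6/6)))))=1545663963/406000000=3.81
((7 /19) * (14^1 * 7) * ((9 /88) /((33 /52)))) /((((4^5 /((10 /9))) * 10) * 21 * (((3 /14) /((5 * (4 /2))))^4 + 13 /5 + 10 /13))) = 12426675625 /1392604366062492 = 0.00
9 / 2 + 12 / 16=5.25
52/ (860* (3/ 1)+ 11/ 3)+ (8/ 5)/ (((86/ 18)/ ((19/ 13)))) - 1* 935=-20244842687/ 21664045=-934.49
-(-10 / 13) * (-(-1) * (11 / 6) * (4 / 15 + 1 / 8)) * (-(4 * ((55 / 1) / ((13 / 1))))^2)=-3127850 / 19773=-158.19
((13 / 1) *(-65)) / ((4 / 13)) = -10985 / 4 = -2746.25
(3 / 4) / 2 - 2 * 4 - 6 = -109 / 8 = -13.62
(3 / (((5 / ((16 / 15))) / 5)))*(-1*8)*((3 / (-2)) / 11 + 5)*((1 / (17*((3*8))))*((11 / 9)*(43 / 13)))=-36808 / 29835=-1.23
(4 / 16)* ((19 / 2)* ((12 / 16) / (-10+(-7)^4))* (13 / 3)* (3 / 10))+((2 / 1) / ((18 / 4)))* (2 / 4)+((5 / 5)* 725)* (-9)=-14976711697 / 2295360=-6524.78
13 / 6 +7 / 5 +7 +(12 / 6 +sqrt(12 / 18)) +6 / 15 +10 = sqrt(6) / 3 +689 / 30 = 23.78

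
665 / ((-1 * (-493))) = 665 / 493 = 1.35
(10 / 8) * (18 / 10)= 9 / 4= 2.25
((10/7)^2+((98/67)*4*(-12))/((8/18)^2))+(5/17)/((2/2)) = -19706747/55811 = -353.10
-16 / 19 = -0.84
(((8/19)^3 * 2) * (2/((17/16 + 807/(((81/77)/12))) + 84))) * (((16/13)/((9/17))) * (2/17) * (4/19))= 4194304/2266601867413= 0.00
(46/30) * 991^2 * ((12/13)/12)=22587863/195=115835.19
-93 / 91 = -1.02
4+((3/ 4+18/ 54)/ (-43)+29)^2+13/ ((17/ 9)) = 3849308177/ 4526352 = 850.42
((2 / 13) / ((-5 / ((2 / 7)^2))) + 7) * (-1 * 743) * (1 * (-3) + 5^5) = -7385421486 / 455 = -16231695.57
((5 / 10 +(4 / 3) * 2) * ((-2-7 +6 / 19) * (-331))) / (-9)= -18205 / 18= -1011.39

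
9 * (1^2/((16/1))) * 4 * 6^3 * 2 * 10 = 9720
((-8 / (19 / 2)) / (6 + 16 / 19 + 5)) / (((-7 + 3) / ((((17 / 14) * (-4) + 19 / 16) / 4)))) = -137 / 8400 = -0.02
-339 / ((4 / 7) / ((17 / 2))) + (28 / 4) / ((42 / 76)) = -5029.96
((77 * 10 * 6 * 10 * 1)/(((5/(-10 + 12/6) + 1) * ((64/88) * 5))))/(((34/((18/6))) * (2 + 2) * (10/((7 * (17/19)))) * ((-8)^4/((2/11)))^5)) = 147/1822264495625159573504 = 0.00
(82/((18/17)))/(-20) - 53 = -10237/180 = -56.87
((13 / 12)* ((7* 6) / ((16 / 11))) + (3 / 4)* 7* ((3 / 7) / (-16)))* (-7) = -13951 / 64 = -217.98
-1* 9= -9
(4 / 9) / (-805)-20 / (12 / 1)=-1.67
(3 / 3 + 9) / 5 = 2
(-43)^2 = 1849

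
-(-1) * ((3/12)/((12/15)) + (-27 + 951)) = 14789/16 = 924.31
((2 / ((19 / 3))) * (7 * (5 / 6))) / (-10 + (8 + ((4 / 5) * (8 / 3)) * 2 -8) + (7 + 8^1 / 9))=1575 / 1843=0.85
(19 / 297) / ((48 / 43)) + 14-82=-67.94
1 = 1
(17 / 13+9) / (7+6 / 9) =402 / 299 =1.34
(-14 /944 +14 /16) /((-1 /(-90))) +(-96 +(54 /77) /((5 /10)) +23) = 52861 /9086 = 5.82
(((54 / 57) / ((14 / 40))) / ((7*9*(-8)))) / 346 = -0.00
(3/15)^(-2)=25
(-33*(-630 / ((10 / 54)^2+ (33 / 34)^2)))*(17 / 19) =297843943320 / 15632839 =19052.45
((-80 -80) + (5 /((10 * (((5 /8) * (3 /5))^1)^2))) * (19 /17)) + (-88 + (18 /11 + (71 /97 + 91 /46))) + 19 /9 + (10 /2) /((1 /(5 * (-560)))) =-14237.57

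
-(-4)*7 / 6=14 / 3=4.67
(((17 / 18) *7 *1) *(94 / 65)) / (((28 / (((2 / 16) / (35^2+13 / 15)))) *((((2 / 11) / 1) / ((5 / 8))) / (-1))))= -43945 / 367171584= -0.00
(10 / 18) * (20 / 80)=5 / 36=0.14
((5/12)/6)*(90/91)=25/364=0.07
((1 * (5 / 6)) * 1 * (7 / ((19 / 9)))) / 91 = 15 / 494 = 0.03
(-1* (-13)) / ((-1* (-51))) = 0.25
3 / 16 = 0.19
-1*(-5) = 5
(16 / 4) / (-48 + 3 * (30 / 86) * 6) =-86 / 897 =-0.10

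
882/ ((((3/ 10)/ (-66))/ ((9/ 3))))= -582120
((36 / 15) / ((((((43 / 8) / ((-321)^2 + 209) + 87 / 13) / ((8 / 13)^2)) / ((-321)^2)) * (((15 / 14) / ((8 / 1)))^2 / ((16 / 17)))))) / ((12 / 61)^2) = 904010074447413248 / 47644876617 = 18973919.94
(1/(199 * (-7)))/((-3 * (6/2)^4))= 1/338499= 0.00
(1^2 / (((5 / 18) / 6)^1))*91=9828 / 5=1965.60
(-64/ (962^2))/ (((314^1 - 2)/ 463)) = -926/ 9023079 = -0.00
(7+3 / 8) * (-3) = -177 / 8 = -22.12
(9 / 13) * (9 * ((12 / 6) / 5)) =162 / 65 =2.49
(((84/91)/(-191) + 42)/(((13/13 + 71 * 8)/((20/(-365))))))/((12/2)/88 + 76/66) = -55056672/16604955731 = -0.00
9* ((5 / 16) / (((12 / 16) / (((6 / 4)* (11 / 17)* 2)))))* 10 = 2475 / 34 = 72.79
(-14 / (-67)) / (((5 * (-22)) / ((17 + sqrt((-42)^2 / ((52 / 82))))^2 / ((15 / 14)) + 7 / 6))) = -2609103 / 479050 - 23324 * sqrt(1066) / 239525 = -8.63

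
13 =13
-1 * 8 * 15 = -120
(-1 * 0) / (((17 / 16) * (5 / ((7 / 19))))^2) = 0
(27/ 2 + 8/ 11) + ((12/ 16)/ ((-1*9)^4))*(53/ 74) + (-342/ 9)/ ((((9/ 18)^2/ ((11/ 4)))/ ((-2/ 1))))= 6054360163/ 7120872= 850.23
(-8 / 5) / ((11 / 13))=-104 / 55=-1.89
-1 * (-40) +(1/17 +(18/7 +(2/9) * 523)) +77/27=519556/3213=161.70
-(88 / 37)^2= -7744 / 1369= -5.66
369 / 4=92.25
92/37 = 2.49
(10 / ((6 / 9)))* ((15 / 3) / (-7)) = -75 / 7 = -10.71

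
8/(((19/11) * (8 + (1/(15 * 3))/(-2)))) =7920/13661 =0.58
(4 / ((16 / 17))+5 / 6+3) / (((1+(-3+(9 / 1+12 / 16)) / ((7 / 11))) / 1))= 679 / 975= 0.70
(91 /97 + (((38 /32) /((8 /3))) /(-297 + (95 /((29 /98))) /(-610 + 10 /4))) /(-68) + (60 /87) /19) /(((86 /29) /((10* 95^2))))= 2257378551637649375 /76118784758272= 29656.00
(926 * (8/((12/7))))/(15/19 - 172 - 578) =-246316/42705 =-5.77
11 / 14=0.79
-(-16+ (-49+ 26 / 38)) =1222 / 19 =64.32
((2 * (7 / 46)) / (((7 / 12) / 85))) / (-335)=-204 / 1541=-0.13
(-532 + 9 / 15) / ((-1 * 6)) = 2657 / 30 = 88.57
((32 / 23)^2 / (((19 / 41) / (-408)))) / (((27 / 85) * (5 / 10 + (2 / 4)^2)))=-1941340160 / 271377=-7153.67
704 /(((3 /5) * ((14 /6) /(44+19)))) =31680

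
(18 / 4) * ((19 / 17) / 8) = 171 / 272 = 0.63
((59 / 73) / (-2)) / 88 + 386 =4959269 / 12848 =386.00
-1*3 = -3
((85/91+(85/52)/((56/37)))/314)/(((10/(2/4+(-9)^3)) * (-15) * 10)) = 569687/182873600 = 0.00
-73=-73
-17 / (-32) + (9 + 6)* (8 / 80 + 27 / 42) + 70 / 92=64065 / 5152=12.43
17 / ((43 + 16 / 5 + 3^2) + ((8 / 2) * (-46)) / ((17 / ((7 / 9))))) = 13005 / 35788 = 0.36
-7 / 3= -2.33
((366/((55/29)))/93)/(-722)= -1769/615505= -0.00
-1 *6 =-6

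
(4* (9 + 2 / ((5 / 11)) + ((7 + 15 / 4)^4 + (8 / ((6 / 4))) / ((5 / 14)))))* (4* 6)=10278163 / 8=1284770.38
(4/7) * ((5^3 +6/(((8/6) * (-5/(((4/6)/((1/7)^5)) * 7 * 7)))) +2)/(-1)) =9879976/35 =282285.03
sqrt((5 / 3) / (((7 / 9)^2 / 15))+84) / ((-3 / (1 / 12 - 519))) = 6227 * sqrt(6141) / 252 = 1936.41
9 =9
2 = 2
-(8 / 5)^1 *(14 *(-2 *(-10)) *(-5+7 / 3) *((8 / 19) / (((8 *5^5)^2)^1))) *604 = 270592 / 556640625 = 0.00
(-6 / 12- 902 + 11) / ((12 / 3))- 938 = -9287 / 8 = -1160.88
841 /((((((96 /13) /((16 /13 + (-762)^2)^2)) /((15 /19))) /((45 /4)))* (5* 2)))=134771157382993605 /3952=34102013507842.51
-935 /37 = -25.27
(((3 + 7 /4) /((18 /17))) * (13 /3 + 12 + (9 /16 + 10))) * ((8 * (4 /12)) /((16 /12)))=416993 /1728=241.32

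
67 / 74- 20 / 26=131 / 962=0.14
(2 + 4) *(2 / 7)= 12 / 7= 1.71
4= 4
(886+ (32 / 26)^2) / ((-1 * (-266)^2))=-74995 / 5978882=-0.01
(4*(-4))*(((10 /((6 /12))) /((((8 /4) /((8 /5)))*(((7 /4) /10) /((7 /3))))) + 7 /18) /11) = -30776 /99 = -310.87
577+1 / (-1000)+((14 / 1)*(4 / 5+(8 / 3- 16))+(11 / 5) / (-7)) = 401.22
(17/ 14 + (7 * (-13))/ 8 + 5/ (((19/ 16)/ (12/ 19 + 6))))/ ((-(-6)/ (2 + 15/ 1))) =6104207/ 121296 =50.32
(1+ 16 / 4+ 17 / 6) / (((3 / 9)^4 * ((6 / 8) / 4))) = 3384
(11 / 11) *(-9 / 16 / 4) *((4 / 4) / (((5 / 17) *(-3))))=51 / 320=0.16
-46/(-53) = 46/53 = 0.87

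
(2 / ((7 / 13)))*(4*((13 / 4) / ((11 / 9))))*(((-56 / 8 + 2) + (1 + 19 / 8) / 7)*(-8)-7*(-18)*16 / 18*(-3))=-6385158 / 539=-11846.30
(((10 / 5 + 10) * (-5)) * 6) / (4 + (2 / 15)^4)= -4556250 / 50629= -89.99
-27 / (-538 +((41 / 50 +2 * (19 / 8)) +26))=300 / 5627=0.05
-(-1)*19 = 19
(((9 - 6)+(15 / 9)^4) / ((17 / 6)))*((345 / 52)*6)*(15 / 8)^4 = 421115625 / 226304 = 1860.84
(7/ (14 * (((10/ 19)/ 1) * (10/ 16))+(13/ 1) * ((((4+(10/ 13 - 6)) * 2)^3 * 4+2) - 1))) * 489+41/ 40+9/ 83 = -10932971779/ 3232136200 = -3.38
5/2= 2.50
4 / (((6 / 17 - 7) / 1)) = -68 / 113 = -0.60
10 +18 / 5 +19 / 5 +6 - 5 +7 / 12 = 1139 / 60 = 18.98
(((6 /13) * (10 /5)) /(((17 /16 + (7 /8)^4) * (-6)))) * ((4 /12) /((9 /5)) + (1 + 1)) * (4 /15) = -1933312 /35554545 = -0.05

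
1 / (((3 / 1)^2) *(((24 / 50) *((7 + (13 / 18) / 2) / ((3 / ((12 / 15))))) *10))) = 5 / 424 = 0.01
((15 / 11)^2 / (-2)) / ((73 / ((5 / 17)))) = -1125 / 300322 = -0.00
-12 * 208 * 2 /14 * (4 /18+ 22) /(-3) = 2641.27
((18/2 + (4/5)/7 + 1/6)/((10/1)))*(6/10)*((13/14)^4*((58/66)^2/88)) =46814592149/12885187392000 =0.00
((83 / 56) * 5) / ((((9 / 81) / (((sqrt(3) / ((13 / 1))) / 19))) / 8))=3735 * sqrt(3) / 1729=3.74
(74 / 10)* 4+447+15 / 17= 40586 / 85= 477.48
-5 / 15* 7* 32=-224 / 3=-74.67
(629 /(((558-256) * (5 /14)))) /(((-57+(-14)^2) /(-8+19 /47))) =-1571871 /4932415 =-0.32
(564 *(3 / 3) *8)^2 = 20358144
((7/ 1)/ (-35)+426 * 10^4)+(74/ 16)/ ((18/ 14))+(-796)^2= 1761702983/ 360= 4893619.40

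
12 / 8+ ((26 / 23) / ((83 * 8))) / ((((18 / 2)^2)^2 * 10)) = 751496953 / 500997960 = 1.50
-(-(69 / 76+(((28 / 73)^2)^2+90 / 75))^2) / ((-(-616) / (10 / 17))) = 528106152667119623041 / 121949411188625946390080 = 0.00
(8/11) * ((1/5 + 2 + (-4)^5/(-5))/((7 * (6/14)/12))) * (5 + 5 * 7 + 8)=317952/11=28904.73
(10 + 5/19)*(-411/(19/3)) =-240435/361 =-666.02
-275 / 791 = -0.35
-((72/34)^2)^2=-1679616/83521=-20.11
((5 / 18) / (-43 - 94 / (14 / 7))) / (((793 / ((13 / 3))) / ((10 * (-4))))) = 10 / 14823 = 0.00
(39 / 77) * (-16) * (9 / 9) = -624 / 77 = -8.10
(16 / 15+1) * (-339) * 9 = -31527 / 5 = -6305.40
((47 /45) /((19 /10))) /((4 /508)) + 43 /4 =55105 /684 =80.56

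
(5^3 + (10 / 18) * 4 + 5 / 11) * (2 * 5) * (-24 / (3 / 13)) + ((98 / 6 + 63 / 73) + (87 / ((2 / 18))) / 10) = -9589386479 / 72270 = -132688.34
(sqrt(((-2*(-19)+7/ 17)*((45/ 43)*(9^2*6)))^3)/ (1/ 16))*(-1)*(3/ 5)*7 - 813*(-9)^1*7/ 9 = 5691 - 25911645984*sqrt(14320290)/ 534361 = -183494345.12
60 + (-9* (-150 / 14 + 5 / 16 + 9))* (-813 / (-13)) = 1236129 / 1456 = 848.99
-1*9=-9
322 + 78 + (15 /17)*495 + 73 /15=214616 /255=841.63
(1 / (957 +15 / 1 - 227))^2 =1 / 555025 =0.00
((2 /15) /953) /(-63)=-0.00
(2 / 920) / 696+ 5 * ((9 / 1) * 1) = 14407201 / 320160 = 45.00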